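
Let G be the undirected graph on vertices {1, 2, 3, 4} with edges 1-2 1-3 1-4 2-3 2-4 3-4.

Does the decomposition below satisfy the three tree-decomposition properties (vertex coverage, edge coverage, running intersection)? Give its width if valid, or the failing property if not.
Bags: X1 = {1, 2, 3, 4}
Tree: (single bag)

Every vertex of G appears in some bag (union = {1, 2, 3, 4}); every edge is covered by a bag; and for each vertex v the set of bags containing v is connected in the bag tree. The decomposition is therefore valid. The largest bag has 4 vertices, so the width is 3.

Yes; width 3.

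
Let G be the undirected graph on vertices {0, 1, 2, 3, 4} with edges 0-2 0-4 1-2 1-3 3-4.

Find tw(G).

2

A width-2 tree decomposition is:
Bags: B1 = {0, 3, 4}  B2 = {0, 1, 3}  B3 = {0, 1, 2}
Tree: B1–B2, B2–B3
Each bag holds 3 vertices, so the decomposition has width 2, which upper-bounds the treewidth. For the lower bound, G contains the cycle 0–4–3–1–2–0, so G is not a forest; only forests have treewidth ≤ 1, hence tw(G) ≥ 2. The upper and lower bounds meet at 2, so that is the treewidth.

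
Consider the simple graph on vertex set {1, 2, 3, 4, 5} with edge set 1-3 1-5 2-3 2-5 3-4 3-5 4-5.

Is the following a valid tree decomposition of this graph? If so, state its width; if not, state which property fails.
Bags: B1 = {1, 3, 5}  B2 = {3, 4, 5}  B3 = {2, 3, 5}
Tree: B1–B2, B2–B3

Yes; width 2.

Checking the three conditions: (i) the bags cover all of {1, 2, 3, 4, 5}; (ii) for each edge, some bag contains both endpoints; (iii) the bags containing any fixed vertex form a subtree. All hold, so the decomposition is valid with width 3 − 1 = 2.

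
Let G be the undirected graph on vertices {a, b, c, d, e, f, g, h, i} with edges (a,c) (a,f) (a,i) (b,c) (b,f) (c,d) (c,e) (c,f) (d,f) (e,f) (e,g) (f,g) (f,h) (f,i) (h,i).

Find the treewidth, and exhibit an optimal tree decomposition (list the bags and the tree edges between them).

Treewidth 2.
One such decomposition:
Bags: B1 = {c, d, f}  B2 = {c, e, f}  B3 = {a, c, f}  B4 = {a, f, i}  B5 = {e, f, g}  B6 = {b, c, f}  B7 = {f, h, i}
Tree: B1–B2, B1–B3, B3–B4, B2–B5, B1–B6, B4–B7

Every bag has size at most 3, so the width is 3 − 1 = 2 and tw(G) ≤ 2. For the lower bound, the 3 vertices {e, f, g} are pairwise adjacent, and any tree decomposition puts a clique entirely inside one bag — forcing width ≥ 2. Hence tw(G) = 2 exactly.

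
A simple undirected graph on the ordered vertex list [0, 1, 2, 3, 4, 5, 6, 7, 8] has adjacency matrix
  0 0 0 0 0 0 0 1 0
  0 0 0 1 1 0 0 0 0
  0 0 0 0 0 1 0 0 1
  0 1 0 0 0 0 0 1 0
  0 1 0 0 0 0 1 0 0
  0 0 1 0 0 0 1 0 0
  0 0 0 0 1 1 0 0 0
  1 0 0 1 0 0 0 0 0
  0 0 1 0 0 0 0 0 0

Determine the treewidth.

A width-1 tree decomposition is:
Bags: B1 = {0, 7}  B2 = {3, 7}  B3 = {1, 3}  B4 = {1, 4}  B5 = {4, 6}  B6 = {5, 6}  B7 = {2, 5}  B8 = {2, 8}
Tree: B1–B2, B2–B3, B3–B4, B4–B5, B5–B6, B6–B7, B7–B8
Every bag has size at most 2, so the width is 2 − 1 = 1 and tw(G) ≤ 1. Since G has at least one edge (e.g. 0–7), it is not an edgeless graph, so tw(G) ≥ 1. Hence tw(G) = 1 exactly.

1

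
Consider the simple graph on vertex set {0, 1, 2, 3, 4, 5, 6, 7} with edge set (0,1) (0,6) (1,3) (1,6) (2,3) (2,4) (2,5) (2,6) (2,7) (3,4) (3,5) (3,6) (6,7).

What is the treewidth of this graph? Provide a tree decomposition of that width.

Each bag holds 3 vertices, so the decomposition has width 2, which upper-bounds the treewidth. On the other hand G contains the 3-clique {0, 1, 6}. A clique must lie in a single bag of any decomposition, so no decomposition can have width below 2. Combining the bounds, tw(G) = 2.

Treewidth 2.
Bags: B1 = {1, 3, 6}  B2 = {2, 3, 6}  B3 = {2, 3, 4}  B4 = {2, 3, 5}  B5 = {0, 1, 6}  B6 = {2, 6, 7}
Tree: B1–B2, B2–B3, B3–B4, B1–B5, B2–B6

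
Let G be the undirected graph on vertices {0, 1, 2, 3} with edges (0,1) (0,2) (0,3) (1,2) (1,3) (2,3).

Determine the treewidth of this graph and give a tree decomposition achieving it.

A single bag containing all 4 vertices is trivially a valid decomposition of width 3. Conversely, {0, 1, 2, 3} is a clique of size 4, and the vertices of any clique must share a bag in every tree decomposition; so some bag has ≥ 4 vertices and tw(G) ≥ 3. Hence tw(G) = 3 exactly.

Treewidth 3.
Bags: B1 = {0, 1, 2, 3}
Tree: (single bag)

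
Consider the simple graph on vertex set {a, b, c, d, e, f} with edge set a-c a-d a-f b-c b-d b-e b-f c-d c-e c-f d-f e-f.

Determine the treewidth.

3

A width-3 tree decomposition is:
Bags: B1 = {a, c, d, f}  B2 = {b, c, d, f}  B3 = {b, c, e, f}
Tree: B1–B2, B2–B3
Every bag has size at most 4, so the width is 4 − 1 = 3 and tw(G) ≤ 3. On the other hand G contains the 4-clique {a, c, d, f}. A clique must lie in a single bag of any decomposition, so no decomposition can have width below 3. Combining the bounds, tw(G) = 3.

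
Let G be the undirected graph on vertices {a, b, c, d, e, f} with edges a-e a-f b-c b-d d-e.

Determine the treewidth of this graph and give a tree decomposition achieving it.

Treewidth 1.
One optimal decomposition is:
Bags: B1 = {a, f}  B2 = {a, e}  B3 = {d, e}  B4 = {b, d}  B5 = {b, c}
Tree: B1–B2, B2–B3, B3–B4, B4–B5

Each bag holds 2 vertices, so the decomposition has width 1, which upper-bounds the treewidth. Since G has at least one edge (e.g. f–a), it is not an edgeless graph, so tw(G) ≥ 1. The upper and lower bounds meet at 1, so that is the treewidth.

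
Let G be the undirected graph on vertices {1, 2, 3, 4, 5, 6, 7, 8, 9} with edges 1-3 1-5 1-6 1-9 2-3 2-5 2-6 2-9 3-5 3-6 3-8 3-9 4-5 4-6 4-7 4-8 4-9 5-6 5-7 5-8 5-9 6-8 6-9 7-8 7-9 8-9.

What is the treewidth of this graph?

A width-4 tree decomposition is:
Bags: B1 = {3, 5, 6, 8, 9}  B2 = {1, 3, 5, 6, 9}  B3 = {4, 5, 6, 8, 9}  B4 = {2, 3, 5, 6, 9}  B5 = {4, 5, 7, 8, 9}
Tree: B1–B2, B1–B3, B1–B4, B3–B5
Each bag holds 5 vertices, so the decomposition has width 4, which upper-bounds the treewidth. On the other hand G contains the 5-clique {3, 5, 6, 8, 9}. A clique must lie in a single bag of any decomposition, so no decomposition can have width below 4. Hence tw(G) = 4 exactly.

4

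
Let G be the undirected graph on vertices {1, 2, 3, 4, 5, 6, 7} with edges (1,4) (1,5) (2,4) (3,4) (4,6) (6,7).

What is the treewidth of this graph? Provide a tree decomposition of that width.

Treewidth 1.
Bags: B1 = {1, 5}  B2 = {1, 4}  B3 = {3, 4}  B4 = {4, 6}  B5 = {2, 4}  B6 = {6, 7}
Tree: B1–B2, B2–B3, B3–B4, B4–B5, B4–B6

Each bag holds 2 vertices, so the decomposition has width 1, which upper-bounds the treewidth. Any graph with an edge has treewidth ≥ 1, and G has the edge 5–1. Therefore the treewidth is 1.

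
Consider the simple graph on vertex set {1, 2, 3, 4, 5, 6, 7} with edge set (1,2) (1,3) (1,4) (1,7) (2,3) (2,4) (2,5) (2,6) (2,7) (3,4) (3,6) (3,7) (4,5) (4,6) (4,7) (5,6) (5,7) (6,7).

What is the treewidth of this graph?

A width-4 tree decomposition is:
Bags: B1 = {2, 3, 4, 6, 7}  B2 = {2, 4, 5, 6, 7}  B3 = {1, 2, 3, 4, 7}
Tree: B1–B2, B1–B3
Every bag has size at most 5, so the width is 5 − 1 = 4 and tw(G) ≤ 4. Conversely, {1, 2, 3, 4, 7} is a clique of size 5, and the vertices of any clique must share a bag in every tree decomposition; so some bag has ≥ 5 vertices and tw(G) ≥ 4. Combining the bounds, tw(G) = 4.

4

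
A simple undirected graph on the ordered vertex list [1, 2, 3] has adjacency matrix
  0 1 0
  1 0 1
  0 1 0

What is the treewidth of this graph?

1

A width-1 tree decomposition is:
Bags: B1 = {2, 3}  B2 = {1, 2}
Tree: B1–B2
The largest bag has 2 vertices, giving width 1; this decomposition certifies tw(G) ≤ 1. G has an edge, so its treewidth is at least 1. Therefore the treewidth is 1.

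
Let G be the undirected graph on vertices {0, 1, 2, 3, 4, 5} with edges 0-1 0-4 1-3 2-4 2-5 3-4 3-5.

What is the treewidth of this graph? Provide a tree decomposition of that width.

Treewidth 2.
One optimal decomposition is:
Bags: B1 = {2, 4, 5}  B2 = {3, 4, 5}  B3 = {0, 3, 4}  B4 = {0, 1, 3}
Tree: B1–B2, B2–B3, B3–B4

Every bag has size at most 3, so the width is 3 − 1 = 2 and tw(G) ≤ 2. The edges 2–5–3–4–2 form a cycle, so G is not a tree and its treewidth is at least 2. Combining the bounds, tw(G) = 2.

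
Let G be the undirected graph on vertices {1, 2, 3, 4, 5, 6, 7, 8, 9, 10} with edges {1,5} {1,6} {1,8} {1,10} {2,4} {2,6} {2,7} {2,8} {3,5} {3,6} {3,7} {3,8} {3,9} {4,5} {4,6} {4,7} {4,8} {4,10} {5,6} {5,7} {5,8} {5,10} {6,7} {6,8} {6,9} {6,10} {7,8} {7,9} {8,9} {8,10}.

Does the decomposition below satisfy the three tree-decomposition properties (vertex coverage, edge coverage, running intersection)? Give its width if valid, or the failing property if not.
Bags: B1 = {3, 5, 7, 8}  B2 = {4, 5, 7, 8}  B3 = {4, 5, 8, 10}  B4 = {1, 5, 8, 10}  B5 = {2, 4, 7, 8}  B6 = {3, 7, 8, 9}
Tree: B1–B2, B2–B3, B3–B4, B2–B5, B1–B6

No — vertex 6 appears in no bag.

A tree decomposition must satisfy three properties: every vertex lies in some bag; for every edge, both endpoints lie together in some bag; and for every vertex, the bags containing it form a connected subtree. Here vertex 6 appears in no bag, so the decomposition is invalid.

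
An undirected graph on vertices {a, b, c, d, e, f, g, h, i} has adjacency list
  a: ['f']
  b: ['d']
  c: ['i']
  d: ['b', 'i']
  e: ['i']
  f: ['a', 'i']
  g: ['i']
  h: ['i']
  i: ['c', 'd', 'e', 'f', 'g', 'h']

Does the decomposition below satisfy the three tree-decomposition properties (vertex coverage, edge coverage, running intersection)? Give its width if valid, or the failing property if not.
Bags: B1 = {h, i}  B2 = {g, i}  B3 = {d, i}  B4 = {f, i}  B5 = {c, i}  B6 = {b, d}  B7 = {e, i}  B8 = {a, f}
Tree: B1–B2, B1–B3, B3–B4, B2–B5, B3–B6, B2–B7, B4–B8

Yes; width 1.

Checking the three conditions: (i) the bags cover all of {a, b, c, d, e, f, g, h, i}; (ii) for each edge, some bag contains both endpoints; (iii) the bags containing any fixed vertex form a subtree. All hold, so the decomposition is valid with width 2 − 1 = 1.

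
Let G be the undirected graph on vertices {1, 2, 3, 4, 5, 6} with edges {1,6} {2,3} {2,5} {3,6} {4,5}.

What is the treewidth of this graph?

1

A width-1 tree decomposition is:
Bags: B1 = {4, 5}  B2 = {2, 5}  B3 = {2, 3}  B4 = {3, 6}  B5 = {1, 6}
Tree: B1–B2, B2–B3, B3–B4, B4–B5
Each bag holds 2 vertices, so the decomposition has width 1, which upper-bounds the treewidth. Any graph with an edge has treewidth ≥ 1, and G has the edge 4–5. Combining the bounds, tw(G) = 1.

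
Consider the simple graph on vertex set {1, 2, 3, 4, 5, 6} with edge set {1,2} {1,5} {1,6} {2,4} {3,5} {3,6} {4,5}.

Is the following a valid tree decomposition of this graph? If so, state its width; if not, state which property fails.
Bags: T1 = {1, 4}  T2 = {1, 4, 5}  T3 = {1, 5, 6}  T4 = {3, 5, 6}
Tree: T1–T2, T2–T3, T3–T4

No — vertex 2 appears in no bag.

A tree decomposition must satisfy three properties: every vertex lies in some bag; for every edge, both endpoints lie together in some bag; and for every vertex, the bags containing it form a connected subtree. Here vertex 2 appears in no bag, so the decomposition is invalid.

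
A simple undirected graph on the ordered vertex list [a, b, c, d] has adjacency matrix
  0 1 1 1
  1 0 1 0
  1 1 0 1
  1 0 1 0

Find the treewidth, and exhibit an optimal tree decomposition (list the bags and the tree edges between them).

The largest bag has 3 vertices, giving width 2; this decomposition certifies tw(G) ≤ 2. For the lower bound, the 3 vertices {a, c, d} are pairwise adjacent, and any tree decomposition puts a clique entirely inside one bag — forcing width ≥ 2. Combining the bounds, tw(G) = 2.

Treewidth 2.
One such decomposition:
Bags: B1 = {a, b, c}  B2 = {a, c, d}
Tree: B1–B2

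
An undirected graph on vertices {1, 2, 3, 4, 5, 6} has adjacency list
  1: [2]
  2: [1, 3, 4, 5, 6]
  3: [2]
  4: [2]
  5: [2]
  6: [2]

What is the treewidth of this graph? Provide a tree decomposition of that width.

Every bag has size at most 2, so the width is 2 − 1 = 1 and tw(G) ≤ 1. Since G has at least one edge (e.g. 2–6), it is not an edgeless graph, so tw(G) ≥ 1. Combining the bounds, tw(G) = 1.

Treewidth 1.
One optimal decomposition is:
Bags: B1 = {2, 6}  B2 = {2, 5}  B3 = {2, 3}  B4 = {1, 2}  B5 = {2, 4}
Tree: B1–B2, B2–B3, B1–B4, B2–B5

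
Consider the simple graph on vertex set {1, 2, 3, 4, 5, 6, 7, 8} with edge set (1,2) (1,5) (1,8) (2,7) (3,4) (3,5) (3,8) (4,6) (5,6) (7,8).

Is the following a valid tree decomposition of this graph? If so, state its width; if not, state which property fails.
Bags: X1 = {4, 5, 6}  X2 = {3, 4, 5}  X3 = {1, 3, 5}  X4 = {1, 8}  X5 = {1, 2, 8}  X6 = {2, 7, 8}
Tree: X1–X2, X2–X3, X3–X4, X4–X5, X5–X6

A tree decomposition must satisfy three properties: every vertex lies in some bag; for every edge, both endpoints lie together in some bag; and for every vertex, the bags containing it form a connected subtree. Here edge (3,8) lies in no bag, so the decomposition is invalid.

No — edge (3,8) lies in no bag.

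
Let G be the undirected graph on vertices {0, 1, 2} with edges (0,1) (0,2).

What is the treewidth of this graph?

1

A width-1 tree decomposition is:
Bags: B1 = {0, 1}  B2 = {0, 2}
Tree: B1–B2
Every bag has size at most 2, so the width is 2 − 1 = 1 and tw(G) ≤ 1. G has an edge, so its treewidth is at least 1. Combining the bounds, tw(G) = 1.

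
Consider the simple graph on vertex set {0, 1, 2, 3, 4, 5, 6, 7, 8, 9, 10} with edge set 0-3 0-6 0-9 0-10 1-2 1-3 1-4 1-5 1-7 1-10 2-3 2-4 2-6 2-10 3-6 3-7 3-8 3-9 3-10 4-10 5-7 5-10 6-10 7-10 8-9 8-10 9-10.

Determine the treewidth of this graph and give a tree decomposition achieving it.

Treewidth 3.
One optimal decomposition is:
Bags: B1 = {0, 3, 6, 10}  B2 = {0, 3, 9, 10}  B3 = {2, 3, 6, 10}  B4 = {1, 2, 3, 10}  B5 = {1, 3, 7, 10}  B6 = {1, 2, 4, 10}  B7 = {1, 5, 7, 10}  B8 = {3, 8, 9, 10}
Tree: B1–B2, B1–B3, B3–B4, B4–B5, B4–B6, B5–B7, B2–B8

Each bag holds 4 vertices, so the decomposition has width 3, which upper-bounds the treewidth. For the lower bound, the 4 vertices {0, 3, 9, 10} are pairwise adjacent, and any tree decomposition puts a clique entirely inside one bag — forcing width ≥ 3. Combining the bounds, tw(G) = 3.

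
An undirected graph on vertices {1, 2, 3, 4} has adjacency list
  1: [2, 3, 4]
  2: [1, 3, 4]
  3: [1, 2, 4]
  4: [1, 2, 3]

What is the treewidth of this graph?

3

A width-3 tree decomposition is:
Bags: B1 = {1, 2, 3, 4}
Tree: (single bag)
A single bag containing all 4 vertices is trivially a valid decomposition of width 3. On the other hand G contains the 4-clique {1, 2, 3, 4}. A clique must lie in a single bag of any decomposition, so no decomposition can have width below 3. The upper and lower bounds meet at 3, so that is the treewidth.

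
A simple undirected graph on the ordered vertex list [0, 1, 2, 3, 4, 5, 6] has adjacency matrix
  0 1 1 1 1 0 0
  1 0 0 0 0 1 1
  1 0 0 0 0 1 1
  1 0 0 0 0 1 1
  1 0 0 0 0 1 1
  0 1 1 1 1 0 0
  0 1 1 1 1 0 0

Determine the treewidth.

A width-3 tree decomposition is:
Bags: B1 = {0, 1, 5, 6}  B2 = {0, 2, 5, 6}  B3 = {0, 3, 5, 6}  B4 = {0, 4, 5, 6}
Tree: B1–B2, B2–B3, B3–B4
Each bag holds 4 vertices, so the decomposition has width 3, which upper-bounds the treewidth. For the lower bound: the 4 vertex sets {1,5}, {0,2}, {6}, {3} are disjoint, each induces a connected subgraph, and every pair is joined by at least one edge of G. Contracting each set to a single vertex therefore yields K_{4} as a minor, and since treewidth is minor-monotone, tw(G) ≥ tw(K_{4}) = 3. Therefore the treewidth is 3.

3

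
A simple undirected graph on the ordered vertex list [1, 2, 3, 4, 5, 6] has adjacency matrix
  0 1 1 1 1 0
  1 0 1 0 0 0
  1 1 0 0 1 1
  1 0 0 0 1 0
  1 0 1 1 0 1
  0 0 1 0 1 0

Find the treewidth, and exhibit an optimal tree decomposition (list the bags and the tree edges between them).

Treewidth 2.
One such decomposition:
Bags: B1 = {1, 3, 5}  B2 = {3, 5, 6}  B3 = {1, 4, 5}  B4 = {1, 2, 3}
Tree: B1–B2, B1–B3, B1–B4

The largest bag has 3 vertices, giving width 2; this decomposition certifies tw(G) ≤ 2. For the lower bound, the 3 vertices {1, 2, 3} are pairwise adjacent, and any tree decomposition puts a clique entirely inside one bag — forcing width ≥ 2. Combining the bounds, tw(G) = 2.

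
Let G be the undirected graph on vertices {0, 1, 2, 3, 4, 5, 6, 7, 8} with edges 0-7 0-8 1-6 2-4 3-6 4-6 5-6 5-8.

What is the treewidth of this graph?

A width-1 tree decomposition is:
Bags: B1 = {5, 6}  B2 = {5, 8}  B3 = {1, 6}  B4 = {4, 6}  B5 = {2, 4}  B6 = {0, 8}  B7 = {3, 6}  B8 = {0, 7}
Tree: B1–B2, B1–B3, B1–B4, B4–B5, B2–B6, B1–B7, B6–B8
The largest bag has 2 vertices, giving width 1; this decomposition certifies tw(G) ≤ 1. Since G has at least one edge (e.g. 6–5), it is not an edgeless graph, so tw(G) ≥ 1. The upper and lower bounds meet at 1, so that is the treewidth.

1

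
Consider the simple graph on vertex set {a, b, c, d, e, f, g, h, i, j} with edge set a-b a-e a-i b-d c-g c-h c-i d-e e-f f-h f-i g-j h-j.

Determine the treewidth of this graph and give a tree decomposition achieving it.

Treewidth 2.
One such decomposition:
Bags: B1 = {c, g, j}  B2 = {c, h, j}  B3 = {c, h, i}  B4 = {f, h, i}  B5 = {a, f, i}  B6 = {a, e, f}  B7 = {a, b, e}  B8 = {b, d, e}
Tree: B1–B2, B2–B3, B3–B4, B4–B5, B5–B6, B6–B7, B7–B8

Every bag has size at most 3, so the width is 3 − 1 = 2 and tw(G) ≤ 2. The edges g–j–h–c–g form a cycle, so G is not a tree and its treewidth is at least 2. Combining the bounds, tw(G) = 2.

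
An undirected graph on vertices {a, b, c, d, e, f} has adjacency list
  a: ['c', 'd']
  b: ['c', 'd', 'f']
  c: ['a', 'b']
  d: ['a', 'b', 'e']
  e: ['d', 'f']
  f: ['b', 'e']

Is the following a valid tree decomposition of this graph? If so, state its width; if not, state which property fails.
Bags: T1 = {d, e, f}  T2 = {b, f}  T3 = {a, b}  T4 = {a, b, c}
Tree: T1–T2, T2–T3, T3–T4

No — edge (d,b) lies in no bag.

A tree decomposition must satisfy three properties: every vertex lies in some bag; for every edge, both endpoints lie together in some bag; and for every vertex, the bags containing it form a connected subtree. Here edge (d,b) lies in no bag, so the decomposition is invalid.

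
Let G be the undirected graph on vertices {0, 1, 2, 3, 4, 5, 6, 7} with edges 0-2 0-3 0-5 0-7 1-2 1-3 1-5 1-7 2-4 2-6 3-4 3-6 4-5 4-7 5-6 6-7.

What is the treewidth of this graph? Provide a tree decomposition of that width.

Each bag holds 5 vertices, so the decomposition has width 4, which upper-bounds the treewidth. For the lower bound: the 5 vertex sets {6,7}, {1,2}, {0,3}, {4}, {5} are disjoint, each induces a connected subgraph, and every pair is joined by at least one edge of G. Contracting each set to a single vertex therefore yields K_{5} as a minor, and since treewidth is minor-monotone, tw(G) ≥ tw(K_{5}) = 4. Combining the bounds, tw(G) = 4.

Treewidth 4.
One optimal decomposition is:
Bags: B1 = {0, 1, 4, 6, 7}  B2 = {0, 1, 2, 4, 6}  B3 = {0, 1, 3, 4, 6}  B4 = {0, 1, 4, 5, 6}
Tree: B1–B2, B2–B3, B3–B4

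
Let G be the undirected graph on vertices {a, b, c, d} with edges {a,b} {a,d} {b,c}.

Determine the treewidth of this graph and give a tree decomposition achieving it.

Every bag has size at most 2, so the width is 2 − 1 = 1 and tw(G) ≤ 1. G has an edge, so its treewidth is at least 1. Combining the bounds, tw(G) = 1.

Treewidth 1.
One optimal decomposition is:
Bags: B1 = {b, c}  B2 = {a, b}  B3 = {a, d}
Tree: B1–B2, B2–B3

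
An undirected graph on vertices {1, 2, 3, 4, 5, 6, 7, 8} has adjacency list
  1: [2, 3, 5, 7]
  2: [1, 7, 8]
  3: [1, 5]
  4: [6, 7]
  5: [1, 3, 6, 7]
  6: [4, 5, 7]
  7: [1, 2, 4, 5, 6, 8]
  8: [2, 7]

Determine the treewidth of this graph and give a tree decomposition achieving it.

Treewidth 2.
One optimal decomposition is:
Bags: B1 = {1, 5, 7}  B2 = {5, 6, 7}  B3 = {1, 2, 7}  B4 = {2, 7, 8}  B5 = {1, 3, 5}  B6 = {4, 6, 7}
Tree: B1–B2, B1–B3, B3–B4, B1–B5, B2–B6

The largest bag has 3 vertices, giving width 2; this decomposition certifies tw(G) ≤ 2. For the lower bound, the 3 vertices {1, 3, 5} are pairwise adjacent, and any tree decomposition puts a clique entirely inside one bag — forcing width ≥ 2. Therefore the treewidth is 2.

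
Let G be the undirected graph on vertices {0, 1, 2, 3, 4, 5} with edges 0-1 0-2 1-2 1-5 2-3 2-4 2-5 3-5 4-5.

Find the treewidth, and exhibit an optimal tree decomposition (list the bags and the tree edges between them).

Treewidth 2.
One such decomposition:
Bags: B1 = {1, 2, 5}  B2 = {0, 1, 2}  B3 = {2, 4, 5}  B4 = {2, 3, 5}
Tree: B1–B2, B1–B3, B3–B4

Each bag holds 3 vertices, so the decomposition has width 2, which upper-bounds the treewidth. On the other hand G contains the 3-clique {0, 1, 2}. A clique must lie in a single bag of any decomposition, so no decomposition can have width below 2. Combining the bounds, tw(G) = 2.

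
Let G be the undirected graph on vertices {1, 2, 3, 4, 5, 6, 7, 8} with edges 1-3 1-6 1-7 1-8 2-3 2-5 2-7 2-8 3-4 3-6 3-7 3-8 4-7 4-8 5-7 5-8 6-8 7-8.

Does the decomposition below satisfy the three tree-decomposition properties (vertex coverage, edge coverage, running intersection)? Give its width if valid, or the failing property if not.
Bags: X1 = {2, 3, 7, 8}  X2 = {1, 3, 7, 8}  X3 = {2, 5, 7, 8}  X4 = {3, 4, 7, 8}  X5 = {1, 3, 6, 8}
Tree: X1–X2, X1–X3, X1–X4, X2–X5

Yes; width 3.

Vertex coverage: the bags together contain {1, 2, 3, 4, 5, 6, 7, 8}, the full vertex set. Edge coverage: each edge of G has both endpoints in at least one bag. Running intersection: for every vertex, the bags containing it form a connected subtree. All three properties hold, so this is a valid tree decomposition of width max|bag| − 1 = 3, and hence tw(G) ≤ 3.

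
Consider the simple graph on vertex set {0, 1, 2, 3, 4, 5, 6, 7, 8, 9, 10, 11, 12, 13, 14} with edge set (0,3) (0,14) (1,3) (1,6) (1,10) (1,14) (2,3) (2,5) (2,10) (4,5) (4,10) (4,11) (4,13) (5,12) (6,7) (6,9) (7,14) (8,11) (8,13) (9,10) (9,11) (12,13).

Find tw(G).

A width-3 tree decomposition is:
Bags: B1 = {0, 6, 7, 14}  B2 = {0, 1, 6, 14}  B3 = {0, 1, 3, 6}  B4 = {1, 3, 6, 9}  B5 = {1, 3, 9, 10}  B6 = {2, 3, 9, 10}  B7 = {2, 9, 10, 11}  B8 = {2, 4, 10, 11}  B9 = {2, 4, 5, 11}  B10 = {4, 5, 8, 11}  B11 = {4, 5, 8, 13}  B12 = {5, 8, 12, 13}
Tree: B1–B2, B2–B3, B3–B4, B4–B5, B5–B6, B6–B7, B7–B8, B8–B9, B9–B10, B10–B11, B11–B12
Each bag holds 4 vertices, so the decomposition has width 3, which upper-bounds the treewidth. For the lower bound: the 4 vertex sets {0,7,14}, {6}, {1}, {2,3,9,10} are disjoint, each induces a connected subgraph, and every pair is joined by at least one edge of G. Contracting each set to a single vertex therefore yields K_{4} as a minor, and since treewidth is minor-monotone, tw(G) ≥ tw(K_{4}) = 3. Therefore the treewidth is 3.

3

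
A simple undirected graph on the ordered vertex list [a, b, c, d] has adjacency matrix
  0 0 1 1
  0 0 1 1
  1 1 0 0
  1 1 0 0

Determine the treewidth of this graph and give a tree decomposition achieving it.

The largest bag has 3 vertices, giving width 2; this decomposition certifies tw(G) ≤ 2. For the lower bound, G contains the cycle b–c–a–d–b, so G is not a forest; only forests have treewidth ≤ 1, hence tw(G) ≥ 2. Combining the bounds, tw(G) = 2.

Treewidth 2.
One such decomposition:
Bags: B1 = {a, b, c}  B2 = {a, b, d}
Tree: B1–B2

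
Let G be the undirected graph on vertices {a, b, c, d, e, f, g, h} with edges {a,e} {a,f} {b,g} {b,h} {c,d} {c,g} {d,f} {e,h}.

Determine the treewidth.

A width-2 tree decomposition is:
Bags: B1 = {a, e, h}  B2 = {a, f, h}  B3 = {d, f, h}  B4 = {c, d, h}  B5 = {c, g, h}  B6 = {b, g, h}
Tree: B1–B2, B2–B3, B3–B4, B4–B5, B5–B6
The largest bag has 3 vertices, giving width 2; this decomposition certifies tw(G) ≤ 2. Since h–e–a–f–d–c–g–b–h is a cycle in G, G is not acyclic. Forests are exactly the graphs of treewidth ≤ 1, so tw(G) ≥ 2. The upper and lower bounds meet at 2, so that is the treewidth.

2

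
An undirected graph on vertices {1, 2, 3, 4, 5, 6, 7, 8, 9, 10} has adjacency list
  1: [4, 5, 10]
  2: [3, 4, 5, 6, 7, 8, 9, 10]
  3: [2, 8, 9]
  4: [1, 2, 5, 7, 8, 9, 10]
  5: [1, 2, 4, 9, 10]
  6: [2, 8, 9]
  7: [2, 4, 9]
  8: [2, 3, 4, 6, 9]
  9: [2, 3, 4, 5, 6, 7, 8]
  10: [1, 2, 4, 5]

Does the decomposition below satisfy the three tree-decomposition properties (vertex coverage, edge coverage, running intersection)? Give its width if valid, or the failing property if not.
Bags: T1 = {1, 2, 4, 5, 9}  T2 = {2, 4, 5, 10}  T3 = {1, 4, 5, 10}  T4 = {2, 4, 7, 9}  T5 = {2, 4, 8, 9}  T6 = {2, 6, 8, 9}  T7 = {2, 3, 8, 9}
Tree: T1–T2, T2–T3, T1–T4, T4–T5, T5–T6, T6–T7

No — bags containing vertex 1 are not connected in the tree.

A tree decomposition must satisfy three properties: every vertex lies in some bag; for every edge, both endpoints lie together in some bag; and for every vertex, the bags containing it form a connected subtree. Here bags containing vertex 1 are not connected in the tree, so the decomposition is invalid.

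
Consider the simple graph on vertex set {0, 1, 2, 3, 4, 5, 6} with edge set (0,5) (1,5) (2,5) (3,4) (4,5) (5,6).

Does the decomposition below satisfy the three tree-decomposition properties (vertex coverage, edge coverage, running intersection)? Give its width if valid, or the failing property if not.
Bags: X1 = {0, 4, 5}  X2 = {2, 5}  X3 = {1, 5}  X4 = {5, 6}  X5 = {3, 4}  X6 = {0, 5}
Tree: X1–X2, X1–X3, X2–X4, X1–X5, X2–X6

No — bags containing vertex 0 are not connected in the tree.

A tree decomposition must satisfy three properties: every vertex lies in some bag; for every edge, both endpoints lie together in some bag; and for every vertex, the bags containing it form a connected subtree. Here bags containing vertex 0 are not connected in the tree, so the decomposition is invalid.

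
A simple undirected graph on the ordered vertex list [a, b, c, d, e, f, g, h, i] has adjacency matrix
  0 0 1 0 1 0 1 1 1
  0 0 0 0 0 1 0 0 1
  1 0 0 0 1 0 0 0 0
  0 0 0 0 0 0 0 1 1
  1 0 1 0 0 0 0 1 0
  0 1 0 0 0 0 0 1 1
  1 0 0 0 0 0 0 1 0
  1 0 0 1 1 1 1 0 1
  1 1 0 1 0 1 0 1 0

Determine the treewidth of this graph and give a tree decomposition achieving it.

Treewidth 2.
One optimal decomposition is:
Bags: B1 = {a, e, h}  B2 = {a, h, i}  B3 = {f, h, i}  B4 = {b, f, i}  B5 = {a, g, h}  B6 = {d, h, i}  B7 = {a, c, e}
Tree: B1–B2, B2–B3, B3–B4, B2–B5, B2–B6, B1–B7

Every bag has size at most 3, so the width is 3 − 1 = 2 and tw(G) ≤ 2. On the other hand G contains the 3-clique {a, g, h}. A clique must lie in a single bag of any decomposition, so no decomposition can have width below 2. Hence tw(G) = 2 exactly.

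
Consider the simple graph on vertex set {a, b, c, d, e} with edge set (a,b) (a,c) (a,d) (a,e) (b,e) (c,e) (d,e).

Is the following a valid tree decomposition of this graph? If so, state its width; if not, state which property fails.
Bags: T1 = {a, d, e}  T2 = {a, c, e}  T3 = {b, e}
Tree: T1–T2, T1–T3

A tree decomposition must satisfy three properties: every vertex lies in some bag; for every edge, both endpoints lie together in some bag; and for every vertex, the bags containing it form a connected subtree. Here edge (a,b) lies in no bag, so the decomposition is invalid.

No — edge (a,b) lies in no bag.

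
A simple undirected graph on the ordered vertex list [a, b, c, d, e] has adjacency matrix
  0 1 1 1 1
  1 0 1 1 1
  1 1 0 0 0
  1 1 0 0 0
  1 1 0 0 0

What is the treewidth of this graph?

2

A width-2 tree decomposition is:
Bags: B1 = {a, b, d}  B2 = {a, b, e}  B3 = {a, b, c}
Tree: B1–B2, B1–B3
Each bag holds 3 vertices, so the decomposition has width 2, which upper-bounds the treewidth. Conversely, {a, b, d} is a clique of size 3, and the vertices of any clique must share a bag in every tree decomposition; so some bag has ≥ 3 vertices and tw(G) ≥ 2. The upper and lower bounds meet at 2, so that is the treewidth.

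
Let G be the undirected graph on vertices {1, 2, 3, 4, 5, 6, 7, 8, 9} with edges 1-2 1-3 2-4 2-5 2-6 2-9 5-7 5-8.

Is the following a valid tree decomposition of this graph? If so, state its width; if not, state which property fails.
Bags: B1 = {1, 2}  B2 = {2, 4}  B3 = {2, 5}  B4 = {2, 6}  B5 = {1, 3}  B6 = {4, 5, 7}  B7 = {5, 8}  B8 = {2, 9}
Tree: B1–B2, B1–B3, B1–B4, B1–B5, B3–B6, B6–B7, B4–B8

No — bags containing vertex 4 are not connected in the tree.

A tree decomposition must satisfy three properties: every vertex lies in some bag; for every edge, both endpoints lie together in some bag; and for every vertex, the bags containing it form a connected subtree. Here bags containing vertex 4 are not connected in the tree, so the decomposition is invalid.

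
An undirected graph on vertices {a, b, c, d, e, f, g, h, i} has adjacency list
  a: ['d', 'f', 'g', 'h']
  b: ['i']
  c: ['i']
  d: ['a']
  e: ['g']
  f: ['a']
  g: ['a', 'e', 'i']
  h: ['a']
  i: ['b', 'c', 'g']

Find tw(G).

A width-1 tree decomposition is:
Bags: B1 = {a, f}  B2 = {a, g}  B3 = {g, i}  B4 = {e, g}  B5 = {c, i}  B6 = {a, d}  B7 = {a, h}  B8 = {b, i}
Tree: B1–B2, B2–B3, B2–B4, B3–B5, B2–B6, B1–B7, B5–B8
The largest bag has 2 vertices, giving width 1; this decomposition certifies tw(G) ≤ 1. G has an edge, so its treewidth is at least 1. Hence tw(G) = 1 exactly.

1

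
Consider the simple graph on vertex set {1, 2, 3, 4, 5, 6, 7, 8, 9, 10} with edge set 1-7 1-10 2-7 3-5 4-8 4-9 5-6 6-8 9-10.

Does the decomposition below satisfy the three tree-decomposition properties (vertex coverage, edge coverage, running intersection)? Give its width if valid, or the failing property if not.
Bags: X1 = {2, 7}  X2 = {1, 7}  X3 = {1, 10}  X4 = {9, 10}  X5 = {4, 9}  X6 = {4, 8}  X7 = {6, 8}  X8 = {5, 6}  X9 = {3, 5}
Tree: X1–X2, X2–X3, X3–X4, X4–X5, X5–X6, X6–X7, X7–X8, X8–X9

Yes; width 1.

Every vertex of G appears in some bag (union = {1, 2, 3, 4, 5, 6, 7, 8, 9, 10}); every edge is covered by a bag; and for each vertex v the set of bags containing v is connected in the bag tree. The decomposition is therefore valid. The largest bag has 2 vertices, so the width is 1.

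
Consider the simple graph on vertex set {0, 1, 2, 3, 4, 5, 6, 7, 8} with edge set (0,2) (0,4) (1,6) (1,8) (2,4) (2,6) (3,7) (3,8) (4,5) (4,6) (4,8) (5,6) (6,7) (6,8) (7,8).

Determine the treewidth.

A width-2 tree decomposition is:
Bags: B1 = {2, 4, 6}  B2 = {4, 6, 8}  B3 = {6, 7, 8}  B4 = {1, 6, 8}  B5 = {3, 7, 8}  B6 = {4, 5, 6}  B7 = {0, 2, 4}
Tree: B1–B2, B2–B3, B3–B4, B3–B5, B2–B6, B1–B7
Each bag holds 3 vertices, so the decomposition has width 2, which upper-bounds the treewidth. Conversely, {0, 2, 4} is a clique of size 3, and the vertices of any clique must share a bag in every tree decomposition; so some bag has ≥ 3 vertices and tw(G) ≥ 2. The upper and lower bounds meet at 2, so that is the treewidth.

2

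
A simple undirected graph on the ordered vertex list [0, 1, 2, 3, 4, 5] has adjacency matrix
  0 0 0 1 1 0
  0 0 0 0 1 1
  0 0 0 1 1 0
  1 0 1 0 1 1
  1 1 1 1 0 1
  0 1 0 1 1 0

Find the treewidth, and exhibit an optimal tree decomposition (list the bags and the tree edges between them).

Treewidth 2.
One optimal decomposition is:
Bags: B1 = {2, 3, 4}  B2 = {3, 4, 5}  B3 = {1, 4, 5}  B4 = {0, 3, 4}
Tree: B1–B2, B2–B3, B1–B4

Each bag holds 3 vertices, so the decomposition has width 2, which upper-bounds the treewidth. Conversely, {1, 4, 5} is a clique of size 3, and the vertices of any clique must share a bag in every tree decomposition; so some bag has ≥ 3 vertices and tw(G) ≥ 2. The upper and lower bounds meet at 2, so that is the treewidth.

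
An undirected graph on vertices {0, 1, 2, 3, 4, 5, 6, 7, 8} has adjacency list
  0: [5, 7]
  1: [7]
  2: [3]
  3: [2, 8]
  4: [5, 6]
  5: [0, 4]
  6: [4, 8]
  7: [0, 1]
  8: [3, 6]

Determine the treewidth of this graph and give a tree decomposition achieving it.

Every bag has size at most 2, so the width is 2 − 1 = 1 and tw(G) ≤ 1. Any graph with an edge has treewidth ≥ 1, and G has the edge 1–7. The upper and lower bounds meet at 1, so that is the treewidth.

Treewidth 1.
One such decomposition:
Bags: B1 = {1, 7}  B2 = {0, 7}  B3 = {0, 5}  B4 = {4, 5}  B5 = {4, 6}  B6 = {6, 8}  B7 = {3, 8}  B8 = {2, 3}
Tree: B1–B2, B2–B3, B3–B4, B4–B5, B5–B6, B6–B7, B7–B8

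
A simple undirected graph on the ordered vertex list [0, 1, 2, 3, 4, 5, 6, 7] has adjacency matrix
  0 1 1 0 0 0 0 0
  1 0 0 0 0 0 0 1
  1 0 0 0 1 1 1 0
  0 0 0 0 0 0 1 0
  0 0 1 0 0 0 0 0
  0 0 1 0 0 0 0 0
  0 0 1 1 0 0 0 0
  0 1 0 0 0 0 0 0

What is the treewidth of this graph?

A width-1 tree decomposition is:
Bags: B1 = {0, 2}  B2 = {0, 1}  B3 = {2, 4}  B4 = {1, 7}  B5 = {2, 6}  B6 = {2, 5}  B7 = {3, 6}
Tree: B1–B2, B1–B3, B2–B4, B3–B5, B1–B6, B5–B7
Every bag has size at most 2, so the width is 2 − 1 = 1 and tw(G) ≤ 1. G has an edge, so its treewidth is at least 1. The upper and lower bounds meet at 1, so that is the treewidth.

1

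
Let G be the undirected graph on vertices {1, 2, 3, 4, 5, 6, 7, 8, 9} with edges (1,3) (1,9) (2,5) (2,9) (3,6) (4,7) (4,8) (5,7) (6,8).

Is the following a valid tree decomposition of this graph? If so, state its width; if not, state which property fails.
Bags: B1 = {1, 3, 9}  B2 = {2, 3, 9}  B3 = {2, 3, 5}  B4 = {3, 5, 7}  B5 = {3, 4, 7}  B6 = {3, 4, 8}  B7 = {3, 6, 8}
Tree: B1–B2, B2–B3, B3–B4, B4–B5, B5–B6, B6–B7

Yes; width 2.

Checking the three conditions: (i) the bags cover all of {1, 2, 3, 4, 5, 6, 7, 8, 9}; (ii) for each edge, some bag contains both endpoints; (iii) the bags containing any fixed vertex form a subtree. All hold, so the decomposition is valid with width 3 − 1 = 2.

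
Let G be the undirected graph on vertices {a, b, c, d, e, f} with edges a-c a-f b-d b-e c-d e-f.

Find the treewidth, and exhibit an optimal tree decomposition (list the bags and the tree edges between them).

Treewidth 2.
Bags: B1 = {b, e, f}  B2 = {a, b, f}  B3 = {a, b, c}  B4 = {b, c, d}
Tree: B1–B2, B2–B3, B3–B4

The largest bag has 3 vertices, giving width 2; this decomposition certifies tw(G) ≤ 2. Since b–e–f–a–c–d–b is a cycle in G, G is not acyclic. Forests are exactly the graphs of treewidth ≤ 1, so tw(G) ≥ 2. Hence tw(G) = 2 exactly.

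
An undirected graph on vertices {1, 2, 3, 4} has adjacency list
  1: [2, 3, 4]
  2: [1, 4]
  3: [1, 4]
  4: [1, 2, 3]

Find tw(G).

2

A width-2 tree decomposition is:
Bags: B1 = {1, 2, 4}  B2 = {1, 3, 4}
Tree: B1–B2
Each bag holds 3 vertices, so the decomposition has width 2, which upper-bounds the treewidth. For the lower bound, the 3 vertices {1, 2, 4} are pairwise adjacent, and any tree decomposition puts a clique entirely inside one bag — forcing width ≥ 2. The upper and lower bounds meet at 2, so that is the treewidth.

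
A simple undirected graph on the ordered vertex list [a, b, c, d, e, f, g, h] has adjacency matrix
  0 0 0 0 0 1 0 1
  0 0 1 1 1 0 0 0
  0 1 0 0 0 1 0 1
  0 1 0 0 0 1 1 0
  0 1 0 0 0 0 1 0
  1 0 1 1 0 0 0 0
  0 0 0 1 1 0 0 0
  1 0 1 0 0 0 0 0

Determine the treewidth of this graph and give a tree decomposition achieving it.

Each bag holds 3 vertices, so the decomposition has width 2, which upper-bounds the treewidth. The edges g–e–b–d–g form a cycle, so G is not a tree and its treewidth is at least 2. Combining the bounds, tw(G) = 2.

Treewidth 2.
One such decomposition:
Bags: B1 = {d, e, g}  B2 = {b, d, e}  B3 = {b, d, f}  B4 = {b, c, f}  B5 = {a, c, f}  B6 = {a, c, h}
Tree: B1–B2, B2–B3, B3–B4, B4–B5, B5–B6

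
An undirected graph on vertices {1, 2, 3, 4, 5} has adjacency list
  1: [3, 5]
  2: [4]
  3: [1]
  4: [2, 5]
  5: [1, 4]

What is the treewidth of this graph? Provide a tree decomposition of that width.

Treewidth 1.
One optimal decomposition is:
Bags: B1 = {1, 3}  B2 = {1, 5}  B3 = {4, 5}  B4 = {2, 4}
Tree: B1–B2, B2–B3, B3–B4

Each bag holds 2 vertices, so the decomposition has width 1, which upper-bounds the treewidth. G has an edge, so its treewidth is at least 1. Therefore the treewidth is 1.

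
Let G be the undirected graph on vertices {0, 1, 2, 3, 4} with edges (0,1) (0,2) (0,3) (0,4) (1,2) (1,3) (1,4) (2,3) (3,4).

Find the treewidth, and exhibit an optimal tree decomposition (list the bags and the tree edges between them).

The largest bag has 4 vertices, giving width 3; this decomposition certifies tw(G) ≤ 3. For the lower bound, the 4 vertices {0, 1, 2, 3} are pairwise adjacent, and any tree decomposition puts a clique entirely inside one bag — forcing width ≥ 3. The upper and lower bounds meet at 3, so that is the treewidth.

Treewidth 3.
One optimal decomposition is:
Bags: B1 = {0, 1, 3, 4}  B2 = {0, 1, 2, 3}
Tree: B1–B2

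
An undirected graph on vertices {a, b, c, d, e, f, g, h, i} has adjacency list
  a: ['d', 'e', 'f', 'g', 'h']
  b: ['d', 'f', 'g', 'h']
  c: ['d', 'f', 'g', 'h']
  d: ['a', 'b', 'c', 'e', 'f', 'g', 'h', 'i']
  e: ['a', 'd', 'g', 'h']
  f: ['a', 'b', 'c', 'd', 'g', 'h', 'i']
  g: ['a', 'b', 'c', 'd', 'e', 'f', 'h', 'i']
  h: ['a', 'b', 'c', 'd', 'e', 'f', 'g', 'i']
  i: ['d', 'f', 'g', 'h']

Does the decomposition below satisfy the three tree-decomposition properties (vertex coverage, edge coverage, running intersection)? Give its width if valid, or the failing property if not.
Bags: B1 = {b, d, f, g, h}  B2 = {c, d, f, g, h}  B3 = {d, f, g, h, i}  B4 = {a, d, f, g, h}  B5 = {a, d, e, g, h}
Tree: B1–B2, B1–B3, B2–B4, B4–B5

Yes; width 4.

Every vertex of G appears in some bag (union = {a, b, c, d, e, f, g, h, i}); every edge is covered by a bag; and for each vertex v the set of bags containing v is connected in the bag tree. The decomposition is therefore valid. The largest bag has 5 vertices, so the width is 4.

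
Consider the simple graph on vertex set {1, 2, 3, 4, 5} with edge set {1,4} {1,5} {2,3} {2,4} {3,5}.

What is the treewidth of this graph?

2

A width-2 tree decomposition is:
Bags: B1 = {2, 3, 4}  B2 = {1, 3, 4}  B3 = {1, 3, 5}
Tree: B1–B2, B2–B3
The largest bag has 3 vertices, giving width 2; this decomposition certifies tw(G) ≤ 2. The edges 3–2–4–1–5–3 form a cycle, so G is not a tree and its treewidth is at least 2. Hence tw(G) = 2 exactly.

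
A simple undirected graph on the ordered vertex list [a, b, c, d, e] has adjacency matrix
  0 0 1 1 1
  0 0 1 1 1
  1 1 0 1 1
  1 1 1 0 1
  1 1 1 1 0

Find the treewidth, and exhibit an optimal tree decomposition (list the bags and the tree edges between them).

Treewidth 3.
One optimal decomposition is:
Bags: B1 = {a, c, d, e}  B2 = {b, c, d, e}
Tree: B1–B2

The largest bag has 4 vertices, giving width 3; this decomposition certifies tw(G) ≤ 3. For the lower bound, the 4 vertices {a, c, d, e} are pairwise adjacent, and any tree decomposition puts a clique entirely inside one bag — forcing width ≥ 3. Therefore the treewidth is 3.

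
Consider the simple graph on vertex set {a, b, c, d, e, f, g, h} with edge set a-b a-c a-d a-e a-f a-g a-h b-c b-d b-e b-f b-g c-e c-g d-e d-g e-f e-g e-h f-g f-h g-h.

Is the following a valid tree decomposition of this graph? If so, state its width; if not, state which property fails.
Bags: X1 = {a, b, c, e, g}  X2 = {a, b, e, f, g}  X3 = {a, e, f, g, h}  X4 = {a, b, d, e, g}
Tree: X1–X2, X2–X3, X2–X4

Every vertex of G appears in some bag (union = {a, b, c, d, e, f, g, h}); every edge is covered by a bag; and for each vertex v the set of bags containing v is connected in the bag tree. The decomposition is therefore valid. The largest bag has 5 vertices, so the width is 4.

Yes; width 4.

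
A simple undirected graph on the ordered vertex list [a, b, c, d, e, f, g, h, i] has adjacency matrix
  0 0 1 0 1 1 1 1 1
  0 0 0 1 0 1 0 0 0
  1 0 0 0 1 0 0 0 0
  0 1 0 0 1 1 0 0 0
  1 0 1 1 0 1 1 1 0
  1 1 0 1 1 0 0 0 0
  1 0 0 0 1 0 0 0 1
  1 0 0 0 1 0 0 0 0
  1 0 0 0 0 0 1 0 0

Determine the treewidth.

2

A width-2 tree decomposition is:
Bags: B1 = {a, c, e}  B2 = {a, e, h}  B3 = {a, e, f}  B4 = {a, e, g}  B5 = {d, e, f}  B6 = {a, g, i}  B7 = {b, d, f}
Tree: B1–B2, B1–B3, B1–B4, B3–B5, B4–B6, B5–B7
Every bag has size at most 3, so the width is 3 − 1 = 2 and tw(G) ≤ 2. Conversely, {d, e, f} is a clique of size 3, and the vertices of any clique must share a bag in every tree decomposition; so some bag has ≥ 3 vertices and tw(G) ≥ 2. Hence tw(G) = 2 exactly.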